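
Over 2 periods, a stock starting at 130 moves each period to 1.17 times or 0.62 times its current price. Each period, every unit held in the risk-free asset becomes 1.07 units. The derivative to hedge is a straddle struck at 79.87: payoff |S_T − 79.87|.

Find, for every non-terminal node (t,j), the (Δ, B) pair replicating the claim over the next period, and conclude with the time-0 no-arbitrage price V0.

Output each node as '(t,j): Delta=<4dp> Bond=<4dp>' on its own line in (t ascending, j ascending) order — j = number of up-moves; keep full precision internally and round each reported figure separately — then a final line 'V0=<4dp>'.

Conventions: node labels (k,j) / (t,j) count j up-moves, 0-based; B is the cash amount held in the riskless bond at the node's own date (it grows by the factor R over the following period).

Under the risk-neutral measure, an up-move has probability p* = (R−d)/(u−d) = 0.8182 and values discount at R = 1.07.
Terminal payoffs: V(2,0)=29.8980, V(2,1)=14.4320, V(2,2)=98.0870
  t=1,j=0: stock 80.6000 → up 94.3020 (V=14.4320), down 49.9720 (V=29.8980). Price 16.1159; hedge Δ=-0.3489, bond B=44.2359.
  t=1,j=1: stock 152.1000 → up 177.9570 (V=98.0870), down 94.3020 (V=14.4320). Price 77.4551; hedge Δ=1.0000, bond B=-74.6449.
  t=0,j=0: stock 130.0000 → up 152.1000 (V=77.4551), down 80.6000 (V=16.1159). Price 61.9650; hedge Δ=0.8579, bond B=-49.5609.
Sanity check at the root: Δ(0,0)·S0 + B(0,0) reproduces V0 = 61.9650.

(0,0): Delta=0.8579 Bond=-49.5609
(1,0): Delta=-0.3489 Bond=44.2359
(1,1): Delta=1.0000 Bond=-74.6449
V0=61.9650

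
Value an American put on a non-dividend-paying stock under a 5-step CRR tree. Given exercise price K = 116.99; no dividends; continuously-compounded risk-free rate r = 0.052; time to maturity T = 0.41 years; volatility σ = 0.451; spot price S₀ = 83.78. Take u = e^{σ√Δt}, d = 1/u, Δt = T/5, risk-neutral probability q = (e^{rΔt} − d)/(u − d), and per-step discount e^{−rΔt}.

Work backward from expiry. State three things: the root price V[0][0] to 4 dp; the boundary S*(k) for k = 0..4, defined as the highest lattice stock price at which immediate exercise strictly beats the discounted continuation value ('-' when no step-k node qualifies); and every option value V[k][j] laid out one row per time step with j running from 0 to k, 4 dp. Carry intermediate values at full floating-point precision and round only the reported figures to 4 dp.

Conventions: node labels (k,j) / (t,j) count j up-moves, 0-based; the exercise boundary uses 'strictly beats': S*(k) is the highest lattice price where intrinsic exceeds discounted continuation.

price = 33.8090
boundary = - 73.6296 83.7800 73.6296 83.7800
tree:
33.8090
43.3604 23.9348
52.2810 33.2100 14.2677
60.1208 43.3604 22.4188 5.7126
67.0108 52.2810 33.2100 11.1237 0.0000
73.0660 60.1208 43.3604 21.6603 0.0000 0.0000

Δt=0.08200, u=1.13786, d=0.87884, q=0.48426, disc=e^(-rΔt)=0.99575
k=5 terminal: V=max(K-S,0) → 73.0660 60.1208 43.3604 21.6603 0.0000 0.0000
k=4: j=0 S=49.9792 intr=67.0108 cont=66.5130 V=67.0108[EX]; j=1 S=64.7090 intr=52.2810 cont=51.7832 V=52.2810[EX]; j=2 S=83.7800 intr=33.2100 cont=32.7122 V=33.2100[EX]; j=3 S=108.4715 intr=8.5185 cont=11.1237 V=11.1237[hold]; j=4 S=140.4401 intr=0.0000 cont=0.0000 V=0.0000[hold]  S*(4)=83.7800
k=3: j=0 S=56.8692 intr=60.1208 cont=59.6230 V=60.1208[EX]; j=1 S=73.6296 intr=43.3604 cont=42.8626 V=43.3604[EX]; j=2 S=95.3297 intr=21.6603 cont=22.4188 V=22.4188[hold]; j=3 S=123.4251 intr=0.0000 cont=5.7126 V=5.7126[hold]  S*(3)=73.6296
k=2: j=0 S=64.7090 intr=52.2810 cont=51.7832 V=52.2810[EX]; j=1 S=83.7800 intr=33.2100 cont=33.0779 V=33.2100[EX]; j=2 S=108.4715 intr=8.5185 cont=14.2677 V=14.2677[hold]  S*(2)=83.7800
k=1: j=0 S=73.6296 intr=43.3604 cont=42.8626 V=43.3604[EX]; j=1 S=95.3297 intr=21.6603 cont=23.9348 V=23.9348[hold]  S*(1)=73.6296
k=0: j=0 S=83.7800 intr=33.2100 cont=33.8090 V=33.8090[hold]  S*(0)=-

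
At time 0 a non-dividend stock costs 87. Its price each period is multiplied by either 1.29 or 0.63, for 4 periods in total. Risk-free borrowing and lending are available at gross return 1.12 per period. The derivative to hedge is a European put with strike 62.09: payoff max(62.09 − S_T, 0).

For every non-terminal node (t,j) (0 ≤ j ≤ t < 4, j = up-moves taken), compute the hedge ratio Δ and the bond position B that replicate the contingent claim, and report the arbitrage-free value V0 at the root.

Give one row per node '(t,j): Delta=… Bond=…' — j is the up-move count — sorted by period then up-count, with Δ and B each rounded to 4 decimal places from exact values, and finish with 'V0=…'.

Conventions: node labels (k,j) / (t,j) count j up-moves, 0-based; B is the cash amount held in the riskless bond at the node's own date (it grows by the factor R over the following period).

Since d<R<u, set p* = (R−d)/(u−d) = 0.7424; price each node as the discounted p*-expectation of its children.
Terminal payoffs: V(4,0)=48.3849, V(4,1)=34.0272, V(4,2)=4.6281, V(4,3)=0.0000, V(4,4)=0.0000
(3,0): S=21.7541. Δ = (V_up−V_dn)/(S_up−S_dn) = (34.0272−48.3849)/(28.0628−13.7051) = -1.0000. V = [p*·34.0272 + (1−p*)·48.3849]/1.12 = 33.6834. B = V − Δ·S = 55.4375.
(3,1): S=44.5441. Δ = (V_up−V_dn)/(S_up−S_dn) = (4.6281−34.0272)/(57.4619−28.0628) = -1.0000. V = [p*·4.6281 + (1−p*)·34.0272]/1.12 = 10.8934. B = V − Δ·S = 55.4375.
(3,2): S=91.2093. Δ = (V_up−V_dn)/(S_up−S_dn) = (0.0000−4.6281)/(117.6600−57.4619) = -0.0769. V = [p*·0.0000 + (1−p*)·4.6281]/1.12 = 1.0644. B = V − Δ·S = 8.0767.
(3,3): S=186.7619. Δ = (V_up−V_dn)/(S_up−S_dn) = (0.0000−0.0000)/(240.9229−117.6600) = 0.0000. V = [p*·0.0000 + (1−p*)·0.0000]/1.12 = 0.0000. B = V − Δ·S = 0.0000.
(2,0): S=34.5303. Δ = (V_up−V_dn)/(S_up−S_dn) = (10.8934−33.6834)/(44.5441−21.7541) = -1.0000. V = [p*·10.8934 + (1−p*)·33.6834]/1.12 = 14.9675. B = V − Δ·S = 49.4978.
(2,1): S=70.7049. Δ = (V_up−V_dn)/(S_up−S_dn) = (1.0644−10.8934)/(91.2093−44.5441) = -0.2106. V = [p*·1.0644 + (1−p*)·10.8934]/1.12 = 3.2108. B = V − Δ·S = 18.1033.
(2,2): S=144.7767. Δ = (V_up−V_dn)/(S_up−S_dn) = (0.0000−1.0644)/(186.7619−91.2093) = -0.0111. V = [p*·0.0000 + (1−p*)·1.0644]/1.12 = 0.2448. B = V − Δ·S = 1.8575.
(1,0): S=54.8100. Δ = (V_up−V_dn)/(S_up−S_dn) = (3.2108−14.9675)/(70.7049−34.5303) = -0.3250. V = [p*·3.2108 + (1−p*)·14.9675]/1.12 = 5.5706. B = V − Δ·S = 23.3837.
(1,1): S=112.2300. Δ = (V_up−V_dn)/(S_up−S_dn) = (0.2448−3.2108)/(144.7767−70.7049) = -0.0400. V = [p*·0.2448 + (1−p*)·3.2108]/1.12 = 0.9007. B = V − Δ·S = 5.3946.
(0,0): S=87.0000. Δ = (V_up−V_dn)/(S_up−S_dn) = (0.9007−5.5706)/(112.2300−54.8100) = -0.0813. V = [p*·0.9007 + (1−p*)·5.5706]/1.12 = 1.8781. B = V − Δ·S = 8.9537.
Check: Δ(0,0)·S0 + B(0,0) = 1.8781 = V0.

(0,0): Delta=-0.0813 Bond=8.9537
(1,0): Delta=-0.3250 Bond=23.3837
(1,1): Delta=-0.0400 Bond=5.3946
(2,0): Delta=-1.0000 Bond=49.4978
(2,1): Delta=-0.2106 Bond=18.1033
(2,2): Delta=-0.0111 Bond=1.8575
(3,0): Delta=-1.0000 Bond=55.4375
(3,1): Delta=-1.0000 Bond=55.4375
(3,2): Delta=-0.0769 Bond=8.0767
(3,3): Delta=0.0000 Bond=0.0000
V0=1.8781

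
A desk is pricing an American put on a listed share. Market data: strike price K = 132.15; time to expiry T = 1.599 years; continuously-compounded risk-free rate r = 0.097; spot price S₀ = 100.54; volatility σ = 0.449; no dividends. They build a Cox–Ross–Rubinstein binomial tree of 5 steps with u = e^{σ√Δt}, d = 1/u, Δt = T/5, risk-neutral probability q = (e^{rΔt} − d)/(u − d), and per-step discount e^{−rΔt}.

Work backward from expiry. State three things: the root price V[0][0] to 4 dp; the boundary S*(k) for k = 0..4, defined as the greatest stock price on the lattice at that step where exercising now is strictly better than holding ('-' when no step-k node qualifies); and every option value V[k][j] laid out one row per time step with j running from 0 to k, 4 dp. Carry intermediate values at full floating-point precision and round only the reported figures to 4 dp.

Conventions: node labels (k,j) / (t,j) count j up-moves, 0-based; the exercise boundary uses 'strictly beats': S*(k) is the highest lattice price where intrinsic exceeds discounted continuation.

Δt=0.31980  u=1.28906  d=0.77576  q=0.49824  discount=0.96946
step 5 (expiry): payoffs max(K−S,0) = 103.9030 85.2126 54.1552 2.5479 0.0000 0.0000
step 4: (k=4,j=0): S=36.4121, K−S=95.7379, hold=91.7014 ⇒ V=95.7379 exercise | (k=4,j=1): S=60.5052, K−S=71.6448, hold=67.6084 ⇒ V=71.6448 exercise | (k=4,j=2): S=100.5400, K−S=31.6100, hold=27.5736 ⇒ V=31.6100 exercise | (k=4,j=3): S=167.0649, K−S=0.0000, hold=1.2394 ⇒ V=1.2394 continue | (k=4,j=4): S=277.6077, K−S=0.0000, hold=0.0000 ⇒ V=0.0000 continue  boundary S*=100.5400
step 3: (k=3,j=0): S=46.9374, K−S=85.2126, hold=81.1761 ⇒ V=85.2126 exercise | (k=3,j=1): S=77.9948, K−S=54.1552, hold=50.1187 ⇒ V=54.1552 exercise | (k=3,j=2): S=129.6021, K−S=2.5479, hold=15.9748 ⇒ V=15.9748 continue | (k=3,j=3): S=215.3567, K−S=0.0000, hold=0.6029 ⇒ V=0.6029 continue  boundary S*=77.9948
step 2: (k=2,j=0): S=60.5052, K−S=71.6448, hold=67.6084 ⇒ V=71.6448 exercise | (k=2,j=1): S=100.5400, K−S=31.6100, hold=34.0591 ⇒ V=34.0591 continue | (k=2,j=2): S=167.0649, K−S=0.0000, hold=8.0619 ⇒ V=8.0619 continue  boundary S*=60.5052
step 1: (k=1,j=0): S=77.9948, K−S=54.1552, hold=51.3017 ⇒ V=54.1552 exercise | (k=1,j=1): S=129.6021, K−S=2.5479, hold=20.4615 ⇒ V=20.4615 continue  boundary S*=77.9948
step 0: (k=0,j=0): S=100.5400, K−S=31.6100, hold=36.2262 ⇒ V=36.2262 continue  boundary S*=-

price = 36.2262
boundary = - 77.9948 60.5052 77.9948 100.5400
tree:
36.2262
54.1552 20.4615
71.6448 34.0591 8.0619
85.2126 54.1552 15.9748 0.6029
95.7379 71.6448 31.6100 1.2394 0.0000
103.9030 85.2126 54.1552 2.5479 0.0000 0.0000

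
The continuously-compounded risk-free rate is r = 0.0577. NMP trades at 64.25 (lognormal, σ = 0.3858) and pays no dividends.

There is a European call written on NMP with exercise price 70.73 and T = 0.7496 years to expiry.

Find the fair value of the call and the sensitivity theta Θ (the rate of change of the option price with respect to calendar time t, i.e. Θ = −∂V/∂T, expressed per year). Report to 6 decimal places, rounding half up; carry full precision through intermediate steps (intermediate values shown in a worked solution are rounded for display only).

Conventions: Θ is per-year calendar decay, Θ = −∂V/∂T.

price = 7.118493
Θ = -7.166562

σ√T = 0.3858·√0.7496 = 0.334023
d₁ = (ln(S/K) + (r+σ²/2)T) / (σ√T) = (ln(64.25/70.73) + (0.0577+0.3858²/2)·0.7496) / 0.334023 = (-0.096088 + 0.099038) / 0.334023 = 0.008831
d₂ = d₁ − σ√T = 0.008831 − 0.334023 = -0.325193
e^{−rT} = 0.957670
N(d₁) = 0.503523,  N(d₂) = 0.372518
Call price V = S·N(d₁) − K·e^{−rT}·N(d₂) = 32.351347 − 25.232855 = 7.118493
φ(d₁) = (1/√(2π))·e^{−d₁²/2} = 0.398927
Θ = −S·φ(d₁)·σ/(2√T) − r·K·e^{−rT}·N(d₂) = −5.710626 − 1.455936 = -7.166562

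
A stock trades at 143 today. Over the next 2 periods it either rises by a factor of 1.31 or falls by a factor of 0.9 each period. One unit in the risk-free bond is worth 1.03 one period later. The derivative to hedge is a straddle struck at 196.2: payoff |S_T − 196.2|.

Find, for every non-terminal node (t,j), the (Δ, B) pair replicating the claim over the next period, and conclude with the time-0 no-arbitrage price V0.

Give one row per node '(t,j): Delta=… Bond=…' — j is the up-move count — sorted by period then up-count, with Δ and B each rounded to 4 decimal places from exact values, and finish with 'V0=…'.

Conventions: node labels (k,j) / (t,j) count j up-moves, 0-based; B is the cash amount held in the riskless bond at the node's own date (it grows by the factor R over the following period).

(0,0): Delta=-0.4833 Bond=120.3780
(1,0): Delta=-1.0000 Bond=190.4854
(1,1): Delta=0.2812 Bond=-19.2331
V0=51.2626

Arbitrage-free pricing uses the up-move probability p* = (R−d)/(u−d) = 0.3171, discounting each step at R = 1.03.
Payoffs at expiry: V(2,0)=80.3700, V(2,1)=27.6030, V(2,2)=49.2023
  t=1,j=0: stock 128.7000 → up 168.5970 (V=27.6030), down 115.8300 (V=80.3700). Price 61.7854; hedge Δ=-1.0000, bond B=190.4854.
  t=1,j=1: stock 187.3300 → up 245.4023 (V=49.2023), down 168.5970 (V=27.6030). Price 33.4481; hedge Δ=0.2812, bond B=-19.2331.
  t=0,j=0: stock 143.0000 → up 187.3300 (V=33.4481), down 128.7000 (V=61.7854). Price 51.2626; hedge Δ=-0.4833, bond B=120.3780.
Sanity check at the root: Δ(0,0)·S0 + B(0,0) reproduces V0 = 51.2626.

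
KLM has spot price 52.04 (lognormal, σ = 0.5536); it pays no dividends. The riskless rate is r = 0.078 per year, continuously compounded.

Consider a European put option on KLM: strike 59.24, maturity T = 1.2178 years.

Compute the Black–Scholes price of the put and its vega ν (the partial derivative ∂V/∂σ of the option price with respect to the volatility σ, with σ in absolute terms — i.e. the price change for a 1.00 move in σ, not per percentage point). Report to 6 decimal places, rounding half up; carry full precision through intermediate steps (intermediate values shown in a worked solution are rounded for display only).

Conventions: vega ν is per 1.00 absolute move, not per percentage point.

σ√T = 0.5536·√1.2178 = 0.610920
d₁ = (ln(S/K) + (r+σ²/2)T) / (σ√T) = (ln(52.04/59.24) + (0.078+0.5536²/2)·1.2178) / 0.610920 = (-0.129584 + 0.281600) / 0.610920 = 0.248831
d₂ = d₁ − σ√T = 0.248831 − 0.610920 = -0.362089
e^{−rT} = 0.909383
N(−d₁) = 0.401746,  N(−d₂) = 0.641357
Put price V = K·e^{−rT}·N(−d₂) − S·N(−d₁) = 34.551120 − 20.906859 = 13.644262
φ(d₁) = (1/√(2π))·e^{−d₁²/2} = 0.386781
ν = S·φ(d₁)·√T = 22.212135

price = 13.644262
ν = 22.212135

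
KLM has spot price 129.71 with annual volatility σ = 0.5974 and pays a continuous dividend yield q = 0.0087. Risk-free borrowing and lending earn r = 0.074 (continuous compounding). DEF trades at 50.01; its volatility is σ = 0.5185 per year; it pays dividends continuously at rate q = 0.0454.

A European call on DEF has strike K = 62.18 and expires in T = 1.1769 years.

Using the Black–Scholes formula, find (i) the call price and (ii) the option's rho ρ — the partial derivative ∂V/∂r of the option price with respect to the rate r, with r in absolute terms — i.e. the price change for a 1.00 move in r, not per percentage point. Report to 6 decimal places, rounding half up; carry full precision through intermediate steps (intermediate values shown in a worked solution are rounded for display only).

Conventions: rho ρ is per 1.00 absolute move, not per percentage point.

price = 7.364510
ρ = 18.203415

σ√T = 0.5185·√1.1769 = 0.562495
d₁ = (ln(S/K) + (r−q+σ²/2)T) / (σ√T) = (ln(50.01/62.18) + (0.074−0.0454+0.5185²/2)·1.1769) / 0.562495 = (-0.217810 + 0.191860) / 0.562495 = -0.046135
d₂ = d₁ − σ√T = -0.046135 − 0.562495 = -0.608630
e^{−rT} = 0.916594
e^{−qT} = 0.947971
N(d₁) = 0.481601,  N(d₂) = 0.271385
Call price V = S·e^{−qT}·N(d₁) − K·e^{−rT}·N(d₂) = 22.831767 − 15.467257 = 7.364510
ρ = K·T·e^{−rT}·N(d₂) = 18.203415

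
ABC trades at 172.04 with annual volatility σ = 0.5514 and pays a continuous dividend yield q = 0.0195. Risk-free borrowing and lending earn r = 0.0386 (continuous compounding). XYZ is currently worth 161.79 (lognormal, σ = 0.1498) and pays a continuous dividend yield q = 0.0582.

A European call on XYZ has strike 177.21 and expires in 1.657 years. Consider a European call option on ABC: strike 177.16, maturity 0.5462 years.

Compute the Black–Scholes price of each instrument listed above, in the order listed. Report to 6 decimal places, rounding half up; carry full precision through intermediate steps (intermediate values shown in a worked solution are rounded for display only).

price(XYZ call K=177.21) = 4.743930
price(ABC call K=177.16) = 26.150900

[XYZ call K=177.21]
σ√T = 0.1498·√1.657 = 0.192829
d₁ = (ln(S/K) + (r−q+σ²/2)T) / (σ√T) = (ln(161.79/177.21) + (0.0386−0.0582+0.1498²/2)·1.657) / 0.192829 = (-0.091036 − 0.013886) / 0.192829 = -0.544118
d₂ = d₁ − σ√T = -0.544118 − 0.192829 = -0.736947
e^{−rT} = 0.938042
e^{−qT} = 0.908067
N(d₁) = 0.293180,  N(d₂) = 0.230577
price = S·e^{−qT}·N(d₁) − K·e^{−rT}·N(d₂) = 43.072889 − 38.328959 = 4.743930
[ABC call K=177.16]
σ√T = 0.5514·√0.5462 = 0.407514
d₁ = (ln(S/K) + (r−q+σ²/2)T) / (σ√T) = (ln(172.04/177.16) + (0.0386−0.0195+0.5514²/2)·0.5462) / 0.407514 = (-0.029326 + 0.093466) / 0.407514 = 0.157393
d₂ = d₁ − σ√T = 0.157393 − 0.407514 = -0.250121
e^{−rT} = 0.979137
e^{−qT} = 0.989406
N(d₁) = 0.562533,  N(d₂) = 0.401247
price = S·e^{−qT}·N(d₁) − K·e^{−rT}·N(d₂) = 95.752800 − 69.601901 = 26.150900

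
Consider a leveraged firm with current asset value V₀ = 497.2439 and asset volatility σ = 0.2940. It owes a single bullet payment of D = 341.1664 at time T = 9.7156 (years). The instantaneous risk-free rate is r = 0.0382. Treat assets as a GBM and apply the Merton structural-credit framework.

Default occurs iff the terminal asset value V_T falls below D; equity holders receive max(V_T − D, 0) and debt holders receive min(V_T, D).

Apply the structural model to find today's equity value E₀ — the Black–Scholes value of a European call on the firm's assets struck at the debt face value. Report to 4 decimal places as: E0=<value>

Work the structural quantities from V₀ = 497.2439 against face 341.1664:
d₁ = [ln(V₀/D) + (r + σ²/2)T] / (σ√T)
   = [ln(497.2439/341.1664) + (0.0382 + 0.5·0.2940²)·9.7156] / (0.2940·√9.7156)
   = [0.376710 + 0.791025] / 0.916394 = 1.274272
d₂ = d₁ − σ√T = 1.274272 − 0.916394 = 0.357878
N(d₁) = 0.898716,  N(d₂) = 0.639783,  e^(−rT) = 0.689950
E₀ = V₀·N(d₁) − D·e^(−rT)·N(d₂)
   = 497.2439·0.898716 − 341.1664·0.689950·0.639783 = 296.284223

E0=296.2842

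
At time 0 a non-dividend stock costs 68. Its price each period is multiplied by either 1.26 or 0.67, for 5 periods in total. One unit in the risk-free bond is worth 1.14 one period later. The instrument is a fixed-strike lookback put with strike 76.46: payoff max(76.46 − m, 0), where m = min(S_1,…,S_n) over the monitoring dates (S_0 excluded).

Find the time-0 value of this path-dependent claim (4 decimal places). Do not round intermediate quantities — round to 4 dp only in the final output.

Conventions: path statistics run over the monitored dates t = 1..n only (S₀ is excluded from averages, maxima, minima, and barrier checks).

No-arbitrage gives p* = (R−d)/(u−d) = 0.7966: enumerate every path, weight its payoff by its p*-probability, and discount by R^5.
Enumerate all 2^5 = 32 price paths (U = up ×1.26, D = down ×0.67); each path with k up-moves has probability p*^k·(1−p*)^(5−k).
DDDDD: m=9.1809, payoff=67.2791, prob=0.000348
UDDDD: m=17.2655, payoff=59.1945, prob=0.001363
DUDDD: m=17.2655, payoff=59.1945, prob=0.001363
UUDDD: m=32.4694, payoff=43.9906, prob=0.005339
DDUDD: m=17.2655, payoff=59.1945, prob=0.001363
UDUDD: m=32.4694, payoff=43.9906, prob=0.005339
DUUDD: m=32.4694, payoff=43.9906, prob=0.005339
UUUDD: m=61.0619, payoff=15.3981, prob=0.020912
DDDUD: m=17.2655, payoff=59.1945, prob=0.001363
UDDUD: m=32.4694, payoff=43.9906, prob=0.005339
DUDUD: m=32.4694, payoff=43.9906, prob=0.005339
UUDUD: m=61.0619, payoff=15.3981, prob=0.020912
DDUUD: m=30.5252, payoff=45.9348, prob=0.005339
UDUUD: m=57.4056, payoff=19.0544, prob=0.020912
DUUUD: m=45.5600, payoff=30.9000, prob=0.020912
UUUUD: m=85.6800, payoff=0.0000, prob=0.081905
DDDDU: m=13.7028, payoff=62.7572, prob=0.001363
UDDDU: m=25.7694, payoff=50.6906, prob=0.005339
DUDDU: m=25.7694, payoff=50.6906, prob=0.005339
UUDDU: m=48.4618, payoff=27.9982, prob=0.020912
DDUDU: m=25.7694, payoff=50.6906, prob=0.005339
UDUDU: m=48.4618, payoff=27.9982, prob=0.020912
DUUDU: m=45.5600, payoff=30.9000, prob=0.020912
UUUDU: m=85.6800, payoff=0.0000, prob=0.081905
DDDUU: m=20.4519, payoff=56.0081, prob=0.005339
UDDUU: m=38.4618, payoff=37.9982, prob=0.020912
DUDUU: m=38.4618, payoff=37.9982, prob=0.020912
UUDUU: m=72.3311, payoff=4.1289, prob=0.081905
DDUUU: m=30.5252, payoff=45.9348, prob=0.020912
UDUUU: m=57.4056, payoff=19.0544, prob=0.081905
DUUUU: m=45.5600, payoff=30.9000, prob=0.081905
UUUUU: m=85.6800, payoff=0.0000, prob=0.320796
Price = Σ prob·payoff / R^5 = 13.447760 / 1.925415 = 6.9843

price = 6.9843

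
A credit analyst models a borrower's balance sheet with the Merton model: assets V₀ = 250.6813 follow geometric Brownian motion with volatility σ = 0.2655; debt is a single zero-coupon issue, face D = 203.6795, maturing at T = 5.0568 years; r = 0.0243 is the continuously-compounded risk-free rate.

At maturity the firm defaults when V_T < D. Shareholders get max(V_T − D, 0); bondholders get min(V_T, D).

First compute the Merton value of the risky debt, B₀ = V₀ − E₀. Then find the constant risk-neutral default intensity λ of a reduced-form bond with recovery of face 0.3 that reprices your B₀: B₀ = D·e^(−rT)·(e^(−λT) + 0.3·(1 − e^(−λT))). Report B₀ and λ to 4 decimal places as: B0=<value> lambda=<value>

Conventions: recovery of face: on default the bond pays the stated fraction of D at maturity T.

With assets at 250.6813 and a single debt payment of 203.6795 at 5.0568 years:
d₁ = [ln(V₀/D) + (r + σ²/2)T] / (σ√T)
   = [ln(250.6813/203.6795) + (0.0243 + 0.5·0.2655²)·5.0568] / (0.2655·√5.0568)
   = [0.207635 + 0.301108] / 0.597039 = 0.852110
d₂ = d₁ − σ√T = 0.852110 − 0.597039 = 0.255071
N(d₁) = 0.802923,  N(d₂) = 0.600666,  e^(−rT) = 0.884370
E₀ = V₀·N(d₁) − D·e^(−rT)·N(d₂)
   = 250.6813·0.802923 − 203.6795·0.884370·0.600666 = 93.081162
B₀ = V₀ − E₀ = 250.6813 − 93.081162 = 157.600138
e^(−λT) = (B₀·e^(rT)/D − 0.3)/(1 − 0.3) = (157.6001·1.130749/203.6795 − 0.3)/0.7 = 0.82133453
λ = −ln(0.82133453)/5.0568 = 0.038923

B0=157.6001 lambda=0.0389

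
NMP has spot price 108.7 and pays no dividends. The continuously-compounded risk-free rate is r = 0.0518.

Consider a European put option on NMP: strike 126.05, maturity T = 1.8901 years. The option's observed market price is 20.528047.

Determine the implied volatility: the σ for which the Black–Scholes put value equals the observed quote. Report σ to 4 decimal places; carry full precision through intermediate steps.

At σ = 0.2896 the Black–Scholes value reproduces the quote:
σ√T = 0.2896·√1.8901 = 0.398145
d₁ = (ln(S/K) + (r+σ²/2)T) / (σ√T) = (ln(108.7/126.05) + (0.0518+0.2896²/2)·1.8901) / 0.398145 = (-0.148087 + 0.177167) / 0.398145 = 0.073039
d₂ = d₁ − σ√T = 0.073039 − 0.398145 = -0.325106
e^{−rT} = 0.906733
N(−d₁) = 0.470888,  N(−d₂) = 0.627450
V = K·e^{−rT}·N(−d₂) − S·N(−d₁) = 71.713541 − 51.185494 = 20.528047 (the quoted price), and the Black–Scholes price is strictly increasing in σ, so σ is unique

sigma = 0.2896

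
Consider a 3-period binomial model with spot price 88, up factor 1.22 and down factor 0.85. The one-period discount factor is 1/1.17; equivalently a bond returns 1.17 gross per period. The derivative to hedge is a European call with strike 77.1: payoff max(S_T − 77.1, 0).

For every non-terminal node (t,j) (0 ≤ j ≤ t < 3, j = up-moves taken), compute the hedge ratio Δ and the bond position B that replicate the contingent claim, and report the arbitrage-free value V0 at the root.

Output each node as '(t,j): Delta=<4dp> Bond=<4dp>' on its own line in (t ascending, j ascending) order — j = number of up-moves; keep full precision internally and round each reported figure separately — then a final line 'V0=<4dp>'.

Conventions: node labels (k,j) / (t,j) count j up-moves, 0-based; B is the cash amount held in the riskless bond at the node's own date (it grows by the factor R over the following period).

Risk-neutral probability p* = (R−d)/(u−d) = (1.17−0.85)/(1.22−0.85) = 0.8649.
At maturity the claim pays: V(3,0)=0.0000, V(3,1)=0.4676, V(3,2)=34.2323, V(3,3)=82.6946
(2,0): S=63.5800. Δ = (V_up−V_dn)/(S_up−S_dn) = (0.4676−0.0000)/(77.5676−54.0430) = 0.0199. V = [p*·0.4676 + (1−p*)·0.0000]/1.17 = 0.3457. B = V − Δ·S = -0.9181.
(2,1): S=91.2560. Δ = (V_up−V_dn)/(S_up−S_dn) = (34.2323−0.4676)/(111.3323−77.5676) = 1.0000. V = [p*·34.2323 + (1−p*)·0.4676]/1.17 = 25.3586. B = V − Δ·S = -65.8974.
(2,2): S=130.9792. Δ = (V_up−V_dn)/(S_up−S_dn) = (82.6946−34.2323)/(159.7946−111.3323) = 1.0000. V = [p*·82.6946 + (1−p*)·34.2323]/1.17 = 65.0818. B = V − Δ·S = -65.8974.
(1,0): S=74.8000. Δ = (V_up−V_dn)/(S_up−S_dn) = (25.3586−0.3457)/(91.2560−63.5800) = 0.9038. V = [p*·25.3586 + (1−p*)·0.3457]/1.17 = 18.7850. B = V − Δ·S = -48.8175.
(1,1): S=107.3600. Δ = (V_up−V_dn)/(S_up−S_dn) = (65.0818−25.3586)/(130.9792−91.2560) = 1.0000. V = [p*·65.0818 + (1−p*)·25.3586]/1.17 = 51.0374. B = V − Δ·S = -56.3226.
(0,0): S=88.0000. Δ = (V_up−V_dn)/(S_up−S_dn) = (51.0374−18.7850)/(107.3600−74.8000) = 0.9906. V = [p*·51.0374 + (1−p*)·18.7850]/1.17 = 39.8966. B = V − Δ·S = -47.2721.
Sanity check at the root: Δ(0,0)·S0 + B(0,0) reproduces V0 = 39.8966.

(0,0): Delta=0.9906 Bond=-47.2721
(1,0): Delta=0.9038 Bond=-48.8175
(1,1): Delta=1.0000 Bond=-56.3226
(2,0): Delta=0.0199 Bond=-0.9181
(2,1): Delta=1.0000 Bond=-65.8974
(2,2): Delta=1.0000 Bond=-65.8974
V0=39.8966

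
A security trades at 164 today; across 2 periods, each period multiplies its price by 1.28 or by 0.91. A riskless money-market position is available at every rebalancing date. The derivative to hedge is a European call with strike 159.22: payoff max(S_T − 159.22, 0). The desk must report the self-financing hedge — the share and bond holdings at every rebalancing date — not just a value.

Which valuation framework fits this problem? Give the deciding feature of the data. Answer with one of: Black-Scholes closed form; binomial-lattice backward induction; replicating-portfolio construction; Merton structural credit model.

Key observation: the mandate to exhibit the hedge at every date and state singles out the replicating-portfolio construction on the 2-period tree with factors 1.28 and 0.91 from 164.

framework: replicating-portfolio construction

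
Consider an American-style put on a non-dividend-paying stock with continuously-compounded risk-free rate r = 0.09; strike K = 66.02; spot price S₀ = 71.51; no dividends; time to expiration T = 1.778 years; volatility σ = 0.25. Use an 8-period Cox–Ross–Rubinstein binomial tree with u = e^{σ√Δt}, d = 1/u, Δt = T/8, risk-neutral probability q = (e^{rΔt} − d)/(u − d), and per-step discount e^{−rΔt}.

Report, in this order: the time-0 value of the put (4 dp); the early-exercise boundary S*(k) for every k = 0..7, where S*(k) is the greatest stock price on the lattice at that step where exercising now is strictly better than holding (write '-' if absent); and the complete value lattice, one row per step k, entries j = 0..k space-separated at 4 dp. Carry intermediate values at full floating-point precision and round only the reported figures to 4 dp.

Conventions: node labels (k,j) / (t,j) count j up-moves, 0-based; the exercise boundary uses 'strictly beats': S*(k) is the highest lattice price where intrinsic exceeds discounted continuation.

Δt=0.22225  u=1.12508  d=0.88882  q=0.55608  discount=0.98020
step 8 (expiry): payoffs max(K−S,0) = 38.1662 30.7622 21.3901 9.5268 0.0000 0.0000 0.0000 0.0000 0.0000
step 7: (k=7,j=0): S=31.3379, K−S=34.6821, hold=33.3747 ⇒ V=34.6821 exercise | (k=7,j=1): S=39.6680, K−S=26.3520, hold=25.0446 ⇒ V=26.3520 exercise | (k=7,j=2): S=50.2124, K−S=15.8076, hold=14.5002 ⇒ V=15.8076 exercise | (k=7,j=3): S=63.5596, K−S=2.4604, hold=4.1453 ⇒ V=4.1453 continue | (k=7,j=4): S=80.4548, K−S=0.0000, hold=0.0000 ⇒ V=0.0000 continue | (k=7,j=5): S=101.8410, K−S=0.0000, hold=0.0000 ⇒ V=0.0000 continue | (k=7,j=6): S=128.9120, K−S=0.0000, hold=0.0000 ⇒ V=0.0000 continue | (k=7,j=7): S=163.1788, K−S=0.0000, hold=0.0000 ⇒ V=0.0000 continue  boundary S*=50.2124
step 6: (k=6,j=0): S=35.2578, K−S=30.7622, hold=29.4548 ⇒ V=30.7622 exercise | (k=6,j=1): S=44.6299, K−S=21.3901, hold=20.0827 ⇒ V=21.3901 exercise | (k=6,j=2): S=56.4932, K−S=9.5268, hold=9.1378 ⇒ V=9.5268 exercise | (k=6,j=3): S=71.5100, K−S=0.0000, hold=1.8037 ⇒ V=1.8037 continue | (k=6,j=4): S=90.5185, K−S=0.0000, hold=0.0000 ⇒ V=0.0000 continue | (k=6,j=5): S=114.5798, K−S=0.0000, hold=0.0000 ⇒ V=0.0000 continue | (k=6,j=6): S=145.0369, K−S=0.0000, hold=0.0000 ⇒ V=0.0000 continue  boundary S*=56.4932
step 5: (k=5,j=0): S=39.6680, K−S=26.3520, hold=25.0446 ⇒ V=26.3520 exercise | (k=5,j=1): S=50.2124, K−S=15.8076, hold=14.5002 ⇒ V=15.8076 exercise | (k=5,j=2): S=63.5596, K−S=2.4604, hold=5.1285 ⇒ V=5.1285 continue | (k=5,j=3): S=80.4548, K−S=0.0000, hold=0.7849 ⇒ V=0.7849 continue | (k=5,j=4): S=101.8410, K−S=0.0000, hold=0.0000 ⇒ V=0.0000 continue | (k=5,j=5): S=128.9120, K−S=0.0000, hold=0.0000 ⇒ V=0.0000 continue  boundary S*=50.2124
step 4: (k=4,j=0): S=44.6299, K−S=21.3901, hold=20.0827 ⇒ V=21.3901 exercise | (k=4,j=1): S=56.4932, K−S=9.5268, hold=9.6737 ⇒ V=9.6737 continue | (k=4,j=2): S=71.5100, K−S=0.0000, hold=2.6593 ⇒ V=2.6593 continue | (k=4,j=3): S=90.5185, K−S=0.0000, hold=0.3415 ⇒ V=0.3415 continue | (k=4,j=4): S=114.5798, K−S=0.0000, hold=0.0000 ⇒ V=0.0000 continue  boundary S*=44.6299
step 3: (k=3,j=0): S=50.2124, K−S=15.8076, hold=14.5802 ⇒ V=15.8076 exercise | (k=3,j=1): S=63.5596, K−S=2.4604, hold=5.6588 ⇒ V=5.6588 continue | (k=3,j=2): S=80.4548, K−S=0.0000, hold=1.3433 ⇒ V=1.3433 continue | (k=3,j=3): S=101.8410, K−S=0.0000, hold=0.1486 ⇒ V=0.1486 continue  boundary S*=50.2124
step 2: (k=2,j=0): S=56.4932, K−S=9.5268, hold=9.9627 ⇒ V=9.9627 continue | (k=2,j=1): S=71.5100, K−S=0.0000, hold=3.1945 ⇒ V=3.1945 continue | (k=2,j=2): S=90.5185, K−S=0.0000, hold=0.6655 ⇒ V=0.6655 continue  boundary S*=-
step 1: (k=1,j=0): S=63.5596, K−S=2.4604, hold=6.0763 ⇒ V=6.0763 continue | (k=1,j=1): S=80.4548, K−S=0.0000, hold=1.7527 ⇒ V=1.7527 continue  boundary S*=-
step 0: (k=0,j=0): S=71.5100, K−S=0.0000, hold=3.5993 ⇒ V=3.5993 continue  boundary S*=-

price = 3.5993
boundary = - - - 50.2124 44.6299 50.2124 56.4932 50.2124
tree:
3.5993
6.0763 1.7527
9.9627 3.1945 0.6655
15.8076 5.6588 1.3433 0.1486
21.3901 9.6737 2.6593 0.3415 0.0000
26.3520 15.8076 5.1285 0.7849 0.0000 0.0000
30.7622 21.3901 9.5268 1.8037 0.0000 0.0000 0.0000
34.6821 26.3520 15.8076 4.1453 0.0000 0.0000 0.0000 0.0000
38.1662 30.7622 21.3901 9.5268 0.0000 0.0000 0.0000 0.0000 0.0000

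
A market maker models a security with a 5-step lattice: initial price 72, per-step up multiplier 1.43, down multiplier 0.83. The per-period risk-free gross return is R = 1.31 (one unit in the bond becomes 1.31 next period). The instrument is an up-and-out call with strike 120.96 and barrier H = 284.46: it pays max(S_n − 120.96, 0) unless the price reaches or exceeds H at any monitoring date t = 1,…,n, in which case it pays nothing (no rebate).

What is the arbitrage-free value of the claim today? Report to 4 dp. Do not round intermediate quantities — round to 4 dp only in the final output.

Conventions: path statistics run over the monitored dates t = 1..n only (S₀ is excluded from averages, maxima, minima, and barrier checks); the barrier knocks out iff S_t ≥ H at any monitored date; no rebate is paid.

price = 12.2296

No-arbitrage gives p* = (R−d)/(u−d) = 0.8000: enumerate every path, weight its payoff by its p*-probability, and discount by R^5.
Enumerate all 2^5 = 32 price paths (U = up ×1.43, D = down ×0.83); each path with k up-moves has probability p*^k·(1−p*)^(5−k).
DDDDD: M=59.7600, payoff=0.0000, prob=0.000320
UDDDD: M=102.9600, payoff=0.0000, prob=0.001280
DUDDD: M=85.4568, payoff=0.0000, prob=0.001280
UUDDD: M=147.2328, payoff=0.0000, prob=0.005120
DDUDD: M=70.9291, payoff=0.0000, prob=0.001280
UDUDD: M=122.2032, payoff=0.0000, prob=0.005120
DUUDD: M=122.2032, payoff=0.0000, prob=0.005120
UUUDD: M=210.5429, payoff=24.0830, prob=0.020480
DDDUD: M=59.7600, payoff=0.0000, prob=0.001280
UDDUD: M=102.9600, payoff=0.0000, prob=0.005120
DUDUD: M=101.4287, payoff=0.0000, prob=0.005120
UUDUD: M=174.7506, payoff=24.0830, prob=0.020480
DDUUD: M=101.4287, payoff=0.0000, prob=0.005120
UDUUD: M=174.7506, payoff=24.0830, prob=0.020480
DUUUD: M=174.7506, payoff=24.0830, prob=0.020480
UUUUD: M=301.0764, payoff=0.0000, prob=0.081920
DDDDU: M=59.7600, payoff=0.0000, prob=0.001280
UDDDU: M=102.9600, payoff=0.0000, prob=0.005120
DUDDU: M=85.4568, payoff=0.0000, prob=0.005120
UUDDU: M=147.2328, payoff=24.0830, prob=0.020480
DDUDU: M=84.1858, payoff=0.0000, prob=0.005120
UDUDU: M=145.0430, payoff=24.0830, prob=0.020480
DUUDU: M=145.0430, payoff=24.0830, prob=0.020480
UUUDU: M=249.8934, payoff=128.9334, prob=0.081920
DDDUU: M=84.1858, payoff=0.0000, prob=0.005120
UDDUU: M=145.0430, payoff=24.0830, prob=0.020480
DUDUU: M=145.0430, payoff=24.0830, prob=0.020480
UUDUU: M=249.8934, payoff=128.9334, prob=0.081920
DDUUU: M=145.0430, payoff=24.0830, prob=0.020480
UDUUU: M=249.8934, payoff=128.9334, prob=0.081920
DUUUU: M=249.8934, payoff=128.9334, prob=0.081920
UUUUU: M=430.5392, payoff=0.0000, prob=0.327680
Price = Σ prob·payoff / R^5 = 47.181087 / 3.857949 = 12.2296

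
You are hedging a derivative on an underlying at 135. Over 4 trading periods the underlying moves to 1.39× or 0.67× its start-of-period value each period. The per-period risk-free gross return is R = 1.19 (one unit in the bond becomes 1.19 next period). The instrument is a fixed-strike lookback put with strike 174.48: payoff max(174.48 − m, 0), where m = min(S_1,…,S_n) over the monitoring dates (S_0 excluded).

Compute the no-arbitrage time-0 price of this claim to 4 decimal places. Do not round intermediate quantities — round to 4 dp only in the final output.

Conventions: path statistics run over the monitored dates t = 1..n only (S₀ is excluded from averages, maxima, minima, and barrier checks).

price = 21.0314

With p* = (R−d)/(u−d) = 0.7222, sum probability × payoff across the paths and divide by R^4.
Enumerate all 2^4 = 16 price paths (U = up ×1.39, D = down ×0.67); each path with k up-moves has probability p*^k·(1−p*)^(4−k).
DDDD: m=27.2040, payoff=147.2760, prob=0.005954
UDDD: m=56.4382, payoff=118.0418, prob=0.015480
DUDD: m=56.4382, payoff=118.0418, prob=0.015480
UUDD: m=117.0882, payoff=57.3918, prob=0.040247
DDUD: m=56.4382, payoff=118.0418, prob=0.015480
UDUD: m=117.0882, payoff=57.3918, prob=0.040247
DUUD: m=90.4500, payoff=84.0300, prob=0.040247
UUUD: m=187.6500, payoff=0.0000, prob=0.104643
DDDU: m=40.6030, payoff=133.8770, prob=0.015480
UDDU: m=84.2361, payoff=90.2439, prob=0.040247
DUDU: m=84.2361, payoff=90.2439, prob=0.040247
UUDU: m=174.7584, payoff=0.0000, prob=0.104643
DDUU: m=60.6015, payoff=113.8785, prob=0.040247
UDUU: m=125.7255, payoff=48.7545, prob=0.104643
DUUU: m=90.4500, payoff=84.0300, prob=0.104643
UUUU: m=187.6500, payoff=0.0000, prob=0.272072
Price = Σ prob·payoff / R^4 = 42.175114 / 2.005339 = 21.0314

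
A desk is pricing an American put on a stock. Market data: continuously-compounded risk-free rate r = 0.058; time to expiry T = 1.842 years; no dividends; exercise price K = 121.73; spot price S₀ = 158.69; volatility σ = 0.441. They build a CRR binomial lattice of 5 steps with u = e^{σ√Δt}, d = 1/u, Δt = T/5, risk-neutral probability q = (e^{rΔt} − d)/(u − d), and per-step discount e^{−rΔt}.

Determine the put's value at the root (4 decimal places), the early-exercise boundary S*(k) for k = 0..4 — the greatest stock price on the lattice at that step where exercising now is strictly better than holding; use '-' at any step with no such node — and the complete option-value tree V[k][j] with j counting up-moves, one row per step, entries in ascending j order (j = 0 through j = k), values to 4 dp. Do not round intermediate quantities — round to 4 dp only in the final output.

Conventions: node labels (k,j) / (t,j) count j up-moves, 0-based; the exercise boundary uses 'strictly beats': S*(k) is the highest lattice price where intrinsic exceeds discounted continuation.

params: Δt=0.36840 u=1.30691 d=0.76516 q=0.47334 e^(-rΔt)=0.97886
t_5 payoffs: 80.1089 50.6401 0.3066 0.0000 0.0000 0.0000
t_4: node(4,0) S=54.3952 payoff=67.3348 vs cont=64.7614 → 67.3348 [stop]  node(4,1) S=92.9084 payoff=28.8216 vs cont=26.2481 → 28.8216 [stop]  node(4,2) S=158.6900 payoff=0.0000 vs cont=0.1581 → 0.1581 [wait]  node(4,3) S=271.0467 payoff=0.0000 vs cont=0.0000 → 0.0000 [wait]  node(4,4) S=462.9548 payoff=0.0000 vs cont=0.0000 → 0.0000 [wait]  ⇒ S*(4)=92.9084
t_3: node(3,0) S=71.0899 payoff=50.6401 vs cont=48.0667 → 50.6401 [stop]  node(3,1) S=121.4234 payoff=0.3066 vs cont=14.9314 → 14.9314 [wait]  node(3,2) S=207.3943 payoff=0.0000 vs cont=0.0815 → 0.0815 [wait]  node(3,3) S=354.2349 payoff=0.0000 vs cont=0.0000 → 0.0000 [wait]  ⇒ S*(3)=71.0899
t_2: node(2,0) S=92.9084 payoff=28.8216 vs cont=33.0244 → 33.0244 [wait]  node(2,1) S=158.6900 payoff=0.0000 vs cont=7.7352 → 7.7352 [wait]  node(2,2) S=271.0467 payoff=0.0000 vs cont=0.0420 → 0.0420 [wait]  ⇒ S*(2)=-
t_1: node(1,0) S=121.4234 payoff=0.3066 vs cont=20.6088 → 20.6088 [wait]  node(1,1) S=207.3943 payoff=0.0000 vs cont=4.0071 → 4.0071 [wait]  ⇒ S*(1)=-
t_0: node(0,0) S=158.6900 payoff=0.0000 vs cont=12.4809 → 12.4809 [wait]  ⇒ S*(0)=-

price = 12.4809
boundary = - - - 71.0899 92.9084
tree:
12.4809
20.6088 4.0071
33.0244 7.7352 0.0420
50.6401 14.9314 0.0815 0.0000
67.3348 28.8216 0.1581 0.0000 0.0000
80.1089 50.6401 0.3066 0.0000 0.0000 0.0000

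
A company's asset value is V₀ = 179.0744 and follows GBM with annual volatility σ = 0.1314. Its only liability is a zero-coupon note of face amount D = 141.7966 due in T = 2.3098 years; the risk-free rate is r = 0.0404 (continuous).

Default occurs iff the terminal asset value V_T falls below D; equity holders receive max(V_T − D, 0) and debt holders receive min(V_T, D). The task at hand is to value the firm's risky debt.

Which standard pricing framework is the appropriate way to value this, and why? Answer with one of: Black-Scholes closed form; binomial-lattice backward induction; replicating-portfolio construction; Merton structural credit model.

Key observation: assets follow a GBM and default happens iff V_T < 141.7966; valuing claims on that split (equity as a call, risky debt as the residual) is the structural model's definition.

framework: Merton structural credit model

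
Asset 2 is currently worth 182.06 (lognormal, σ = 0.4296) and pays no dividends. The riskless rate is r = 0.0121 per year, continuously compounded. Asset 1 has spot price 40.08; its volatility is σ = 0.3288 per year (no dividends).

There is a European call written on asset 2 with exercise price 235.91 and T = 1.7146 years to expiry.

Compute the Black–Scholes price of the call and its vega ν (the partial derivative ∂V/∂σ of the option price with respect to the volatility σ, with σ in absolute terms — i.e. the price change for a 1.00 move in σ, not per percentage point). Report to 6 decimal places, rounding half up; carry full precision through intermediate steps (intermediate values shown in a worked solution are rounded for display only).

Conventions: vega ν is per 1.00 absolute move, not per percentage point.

price = 25.167632
ν = 94.145163

σ√T = 0.4296·√1.7146 = 0.562530
d₁ = (ln(S/K) + (r+σ²/2)T) / (σ√T) = (ln(182.06/235.91) + (0.0121+0.4296²/2)·1.7146) / 0.562530 = (-0.259114 + 0.178967) / 0.562530 = -0.142477
d₂ = d₁ − σ√T = -0.142477 − 0.562530 = -0.705007
e^{−rT} = 0.979467
N(d₁) = 0.443352,  N(d₂) = 0.240403
Call price V = S·N(d₁) − K·e^{−rT}·N(d₂) = 80.716618 − 55.548986 = 25.167632
φ(d₁) = (1/√(2π))·e^{−d₁²/2} = 0.394914
ν = S·φ(d₁)·√T = 94.145163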